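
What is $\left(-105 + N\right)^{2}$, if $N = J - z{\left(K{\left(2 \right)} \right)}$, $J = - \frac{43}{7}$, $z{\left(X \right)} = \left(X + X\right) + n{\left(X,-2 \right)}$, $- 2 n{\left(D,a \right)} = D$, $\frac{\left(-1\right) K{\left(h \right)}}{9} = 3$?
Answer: $\frac{978121}{196} \approx 4990.4$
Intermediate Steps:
$K{\left(h \right)} = -27$ ($K{\left(h \right)} = \left(-9\right) 3 = -27$)
$n{\left(D,a \right)} = - \frac{D}{2}$
$z{\left(X \right)} = \frac{3 X}{2}$ ($z{\left(X \right)} = \left(X + X\right) - \frac{X}{2} = 2 X - \frac{X}{2} = \frac{3 X}{2}$)
$J = - \frac{43}{7}$ ($J = \left(-43\right) \frac{1}{7} = - \frac{43}{7} \approx -6.1429$)
$N = \frac{481}{14}$ ($N = - \frac{43}{7} - \frac{3}{2} \left(-27\right) = - \frac{43}{7} - - \frac{81}{2} = - \frac{43}{7} + \frac{81}{2} = \frac{481}{14} \approx 34.357$)
$\left(-105 + N\right)^{2} = \left(-105 + \frac{481}{14}\right)^{2} = \left(- \frac{989}{14}\right)^{2} = \frac{978121}{196}$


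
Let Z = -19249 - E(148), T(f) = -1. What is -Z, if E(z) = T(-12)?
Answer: 19248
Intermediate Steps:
E(z) = -1
Z = -19248 (Z = -19249 - 1*(-1) = -19249 + 1 = -19248)
-Z = -1*(-19248) = 19248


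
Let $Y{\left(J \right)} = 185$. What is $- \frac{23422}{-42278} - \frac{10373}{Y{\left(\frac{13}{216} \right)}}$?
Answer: $- \frac{217108312}{3910715} \approx -55.516$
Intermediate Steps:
$- \frac{23422}{-42278} - \frac{10373}{Y{\left(\frac{13}{216} \right)}} = - \frac{23422}{-42278} - \frac{10373}{185} = \left(-23422\right) \left(- \frac{1}{42278}\right) - \frac{10373}{185} = \frac{11711}{21139} - \frac{10373}{185} = - \frac{217108312}{3910715}$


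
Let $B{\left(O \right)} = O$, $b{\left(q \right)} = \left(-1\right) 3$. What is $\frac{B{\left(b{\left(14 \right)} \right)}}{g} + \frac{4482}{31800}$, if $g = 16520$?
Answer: $\frac{616227}{4377800} \approx 0.14076$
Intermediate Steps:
$b{\left(q \right)} = -3$
$\frac{B{\left(b{\left(14 \right)} \right)}}{g} + \frac{4482}{31800} = - \frac{3}{16520} + \frac{4482}{31800} = \left(-3\right) \frac{1}{16520} + 4482 \cdot \frac{1}{31800} = - \frac{3}{16520} + \frac{747}{5300} = \frac{616227}{4377800}$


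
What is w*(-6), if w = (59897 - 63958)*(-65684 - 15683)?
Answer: -1982588322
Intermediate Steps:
w = 330431387 (w = -4061*(-81367) = 330431387)
w*(-6) = 330431387*(-6) = -1982588322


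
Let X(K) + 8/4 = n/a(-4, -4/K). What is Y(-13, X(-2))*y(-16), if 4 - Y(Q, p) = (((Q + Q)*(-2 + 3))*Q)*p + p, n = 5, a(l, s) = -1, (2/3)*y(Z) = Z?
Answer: -57048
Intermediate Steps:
y(Z) = 3*Z/2
X(K) = -7 (X(K) = -2 + 5/(-1) = -2 + 5*(-1) = -2 - 5 = -7)
Y(Q, p) = 4 - p - 2*p*Q**2 (Y(Q, p) = 4 - ((((Q + Q)*(-2 + 3))*Q)*p + p) = 4 - ((((2*Q)*1)*Q)*p + p) = 4 - (((2*Q)*Q)*p + p) = 4 - ((2*Q**2)*p + p) = 4 - (2*p*Q**2 + p) = 4 - (p + 2*p*Q**2) = 4 + (-p - 2*p*Q**2) = 4 - p - 2*p*Q**2)
Y(-13, X(-2))*y(-16) = (4 - 1*(-7) - 2*(-7)*(-13)**2)*((3/2)*(-16)) = (4 + 7 - 2*(-7)*169)*(-24) = (4 + 7 + 2366)*(-24) = 2377*(-24) = -57048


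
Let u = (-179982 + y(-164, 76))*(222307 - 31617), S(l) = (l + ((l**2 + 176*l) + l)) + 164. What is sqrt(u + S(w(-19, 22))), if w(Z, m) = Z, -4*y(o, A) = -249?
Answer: I*sqrt(137235599938)/2 ≈ 1.8523e+5*I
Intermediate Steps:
y(o, A) = 249/4 (y(o, A) = -1/4*(-249) = 249/4)
S(l) = 164 + l**2 + 178*l (S(l) = (l + (l**2 + 177*l)) + 164 = (l**2 + 178*l) + 164 = 164 + l**2 + 178*l)
u = -68617794255/2 (u = (-179982 + 249/4)*(222307 - 31617) = -719679/4*190690 = -68617794255/2 ≈ -3.4309e+10)
sqrt(u + S(w(-19, 22))) = sqrt(-68617794255/2 + (164 + (-19)**2 + 178*(-19))) = sqrt(-68617794255/2 + (164 + 361 - 3382)) = sqrt(-68617794255/2 - 2857) = sqrt(-68617799969/2) = I*sqrt(137235599938)/2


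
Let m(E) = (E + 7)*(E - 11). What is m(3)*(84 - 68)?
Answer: -1280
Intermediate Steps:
m(E) = (-11 + E)*(7 + E) (m(E) = (7 + E)*(-11 + E) = (-11 + E)*(7 + E))
m(3)*(84 - 68) = (-77 + 3**2 - 4*3)*(84 - 68) = (-77 + 9 - 12)*16 = -80*16 = -1280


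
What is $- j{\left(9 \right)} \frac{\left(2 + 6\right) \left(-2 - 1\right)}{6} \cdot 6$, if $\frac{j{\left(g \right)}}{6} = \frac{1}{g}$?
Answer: $16$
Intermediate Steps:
$j{\left(g \right)} = \frac{6}{g}$
$- j{\left(9 \right)} \frac{\left(2 + 6\right) \left(-2 - 1\right)}{6} \cdot 6 = - \frac{6}{9} \frac{\left(2 + 6\right) \left(-2 - 1\right)}{6} \cdot 6 = - \frac{6}{9} \cdot 8 \left(-3\right) \frac{1}{6} \cdot 6 = \left(-1\right) \frac{2}{3} \left(-24\right) \frac{1}{6} \cdot 6 = - \frac{2 \left(\left(-4\right) 6\right)}{3} = \left(- \frac{2}{3}\right) \left(-24\right) = 16$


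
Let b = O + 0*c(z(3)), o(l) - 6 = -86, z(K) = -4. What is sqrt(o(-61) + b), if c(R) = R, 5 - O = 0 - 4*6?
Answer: I*sqrt(51) ≈ 7.1414*I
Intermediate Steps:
O = 29 (O = 5 - (0 - 4*6) = 5 - (0 - 24) = 5 - 1*(-24) = 5 + 24 = 29)
o(l) = -80 (o(l) = 6 - 86 = -80)
b = 29 (b = 29 + 0*(-4) = 29 + 0 = 29)
sqrt(o(-61) + b) = sqrt(-80 + 29) = sqrt(-51) = I*sqrt(51)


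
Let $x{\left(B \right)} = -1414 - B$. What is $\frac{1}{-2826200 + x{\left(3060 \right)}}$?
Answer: $- \frac{1}{2830674} \approx -3.5327 \cdot 10^{-7}$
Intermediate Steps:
$\frac{1}{-2826200 + x{\left(3060 \right)}} = \frac{1}{-2826200 - 4474} = \frac{1}{-2830674} = - \frac{1}{2830674}$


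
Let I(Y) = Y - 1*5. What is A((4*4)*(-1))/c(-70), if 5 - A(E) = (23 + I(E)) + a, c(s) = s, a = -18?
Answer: -3/10 ≈ -0.30000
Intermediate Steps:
I(Y) = -5 + Y (I(Y) = Y - 5 = -5 + Y)
A(E) = 5 - E (A(E) = 5 - ((23 + (-5 + E)) - 18) = 5 - ((18 + E) - 18) = 5 - E)
A((4*4)*(-1))/c(-70) = (5 - 4*4*(-1))/(-70) = (5 - 16*(-1))*(-1/70) = (5 - 1*(-16))*(-1/70) = (5 + 16)*(-1/70) = 21*(-1/70) = -3/10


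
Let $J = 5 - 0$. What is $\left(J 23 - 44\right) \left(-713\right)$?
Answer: $-50623$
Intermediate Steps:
$J = 5$ ($J = 5 + 0 = 5$)
$\left(J 23 - 44\right) \left(-713\right) = \left(5 \cdot 23 - 44\right) \left(-713\right) = \left(115 - 44\right) \left(-713\right) = 71 \left(-713\right) = -50623$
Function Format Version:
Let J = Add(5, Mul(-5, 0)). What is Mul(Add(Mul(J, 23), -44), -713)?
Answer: -50623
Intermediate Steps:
J = 5 (J = Add(5, 0) = 5)
Mul(Add(Mul(J, 23), -44), -713) = Mul(Add(Mul(5, 23), -44), -713) = Mul(Add(115, -44), -713) = Mul(71, -713) = -50623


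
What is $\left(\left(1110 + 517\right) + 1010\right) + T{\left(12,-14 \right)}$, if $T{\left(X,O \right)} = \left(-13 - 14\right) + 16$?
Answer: $2626$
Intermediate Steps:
$T{\left(X,O \right)} = -11$ ($T{\left(X,O \right)} = -27 + 16 = -11$)
$\left(\left(1110 + 517\right) + 1010\right) + T{\left(12,-14 \right)} = \left(\left(1110 + 517\right) + 1010\right) - 11 = \left(1627 + 1010\right) - 11 = 2637 - 11 = 2626$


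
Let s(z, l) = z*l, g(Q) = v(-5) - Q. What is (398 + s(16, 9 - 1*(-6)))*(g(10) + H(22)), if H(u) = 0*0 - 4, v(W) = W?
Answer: -12122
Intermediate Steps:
g(Q) = -5 - Q
s(z, l) = l*z
H(u) = -4 (H(u) = 0 - 4 = -4)
(398 + s(16, 9 - 1*(-6)))*(g(10) + H(22)) = (398 + (9 - 1*(-6))*16)*((-5 - 1*10) - 4) = (398 + (9 + 6)*16)*((-5 - 10) - 4) = (398 + 15*16)*(-15 - 4) = (398 + 240)*(-19) = 638*(-19) = -12122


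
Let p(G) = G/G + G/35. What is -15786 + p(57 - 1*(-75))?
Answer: -552343/35 ≈ -15781.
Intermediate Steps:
p(G) = 1 + G/35 (p(G) = 1 + G*(1/35) = 1 + G/35)
-15786 + p(57 - 1*(-75)) = -15786 + (1 + (57 - 1*(-75))/35) = -15786 + (1 + (57 + 75)/35) = -15786 + (1 + (1/35)*132) = -15786 + (1 + 132/35) = -15786 + 167/35 = -552343/35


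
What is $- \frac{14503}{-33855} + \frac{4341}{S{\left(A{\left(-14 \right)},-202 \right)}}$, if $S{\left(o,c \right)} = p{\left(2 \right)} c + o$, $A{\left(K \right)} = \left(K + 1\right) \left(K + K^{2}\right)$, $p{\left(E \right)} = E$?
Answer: $- \frac{21358249}{18755670} \approx -1.1388$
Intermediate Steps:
$A{\left(K \right)} = \left(1 + K\right) \left(K + K^{2}\right)$
$S{\left(o,c \right)} = o + 2 c$ ($S{\left(o,c \right)} = 2 c + o = o + 2 c$)
$- \frac{14503}{-33855} + \frac{4341}{S{\left(A{\left(-14 \right)},-202 \right)}} = - \frac{14503}{-33855} + \frac{4341}{- 14 \left(1 + \left(-14\right)^{2} + 2 \left(-14\right)\right) + 2 \left(-202\right)} = \left(-14503\right) \left(- \frac{1}{33855}\right) + \frac{4341}{- 14 \left(1 + 196 - 28\right) - 404} = \frac{14503}{33855} + \frac{4341}{\left(-14\right) 169 - 404} = \frac{14503}{33855} + \frac{4341}{-2366 - 404} = \frac{14503}{33855} + \frac{4341}{-2770} = \frac{14503}{33855} + 4341 \left(- \frac{1}{2770}\right) = \frac{14503}{33855} - \frac{4341}{2770} = - \frac{21358249}{18755670}$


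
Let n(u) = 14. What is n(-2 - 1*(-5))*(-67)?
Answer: -938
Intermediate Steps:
n(-2 - 1*(-5))*(-67) = 14*(-67) = -938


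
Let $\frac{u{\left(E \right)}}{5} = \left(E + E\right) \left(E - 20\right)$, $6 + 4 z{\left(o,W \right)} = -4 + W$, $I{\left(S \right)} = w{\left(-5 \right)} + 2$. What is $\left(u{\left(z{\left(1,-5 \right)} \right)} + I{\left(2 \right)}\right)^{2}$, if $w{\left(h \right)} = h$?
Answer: $\frac{50424201}{64} \approx 7.8788 \cdot 10^{5}$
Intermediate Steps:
$I{\left(S \right)} = -3$ ($I{\left(S \right)} = -5 + 2 = -3$)
$z{\left(o,W \right)} = - \frac{5}{2} + \frac{W}{4}$ ($z{\left(o,W \right)} = - \frac{3}{2} + \frac{-4 + W}{4} = - \frac{3}{2} + \left(-1 + \frac{W}{4}\right) = - \frac{5}{2} + \frac{W}{4}$)
$u{\left(E \right)} = 10 E \left(-20 + E\right)$ ($u{\left(E \right)} = 5 \left(E + E\right) \left(E - 20\right) = 5 \cdot 2 E \left(-20 + E\right) = 10 E \left(-20 + E\right)$)
$\left(u{\left(z{\left(1,-5 \right)} \right)} + I{\left(2 \right)}\right)^{2} = \left(10 \left(- \frac{5}{2} + \frac{1}{4} \left(-5\right)\right) \left(-20 + \left(- \frac{5}{2} + \frac{1}{4} \left(-5\right)\right)\right) - 3\right)^{2} = \left(10 \left(- \frac{5}{2} - \frac{5}{4}\right) \left(-20 - \frac{15}{4}\right) - 3\right)^{2} = \left(10 \left(- \frac{15}{4}\right) \left(-20 - \frac{15}{4}\right) - 3\right)^{2} = \left(10 \left(- \frac{15}{4}\right) \left(- \frac{95}{4}\right) - 3\right)^{2} = \left(\frac{7125}{8} - 3\right)^{2} = \left(\frac{7101}{8}\right)^{2} = \frac{50424201}{64}$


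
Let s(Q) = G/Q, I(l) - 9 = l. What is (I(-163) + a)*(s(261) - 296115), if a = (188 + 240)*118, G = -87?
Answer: -44728221100/3 ≈ -1.4909e+10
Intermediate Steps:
I(l) = 9 + l
s(Q) = -87/Q
a = 50504 (a = 428*118 = 50504)
(I(-163) + a)*(s(261) - 296115) = ((9 - 163) + 50504)*(-87/261 - 296115) = (-154 + 50504)*(-87*1/261 - 296115) = 50350*(-1/3 - 296115) = 50350*(-888346/3) = -44728221100/3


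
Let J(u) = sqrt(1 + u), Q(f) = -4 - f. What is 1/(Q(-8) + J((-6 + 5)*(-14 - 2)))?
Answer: -4 + sqrt(17) ≈ 0.12311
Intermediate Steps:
1/(Q(-8) + J((-6 + 5)*(-14 - 2))) = 1/((-4 - 1*(-8)) + sqrt(1 + (-6 + 5)*(-14 - 2))) = 1/((-4 + 8) + sqrt(1 - 1*(-16))) = 1/(4 + sqrt(1 + 16)) = 1/(4 + sqrt(17))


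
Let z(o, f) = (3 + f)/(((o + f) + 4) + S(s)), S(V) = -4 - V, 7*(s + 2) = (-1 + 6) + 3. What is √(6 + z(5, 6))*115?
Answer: 115*√46563/83 ≈ 298.98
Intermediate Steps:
s = -6/7 (s = -2 + ((-1 + 6) + 3)/7 = -2 + (5 + 3)/7 = -2 + (⅐)*8 = -2 + 8/7 = -6/7 ≈ -0.85714)
z(o, f) = (3 + f)/(6/7 + f + o) (z(o, f) = (3 + f)/(((o + f) + 4) + (-4 - 1*(-6/7))) = (3 + f)/(((f + o) + 4) + (-4 + 6/7)) = (3 + f)/((4 + f + o) - 22/7) = (3 + f)/(6/7 + f + o))
√(6 + z(5, 6))*115 = √(6 + 7*(3 + 6)/(6 + 7*6 + 7*5))*115 = √(6 + 7*9/(6 + 42 + 35))*115 = √(6 + 7*9/83)*115 = √(6 + 7*(1/83)*9)*115 = √(6 + 63/83)*115 = √(561/83)*115 = (√46563/83)*115 = 115*√46563/83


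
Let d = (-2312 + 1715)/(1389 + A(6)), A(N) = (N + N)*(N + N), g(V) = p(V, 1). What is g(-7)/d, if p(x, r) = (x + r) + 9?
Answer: -1533/199 ≈ -7.7035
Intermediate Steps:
p(x, r) = 9 + r + x (p(x, r) = (r + x) + 9 = 9 + r + x)
g(V) = 10 + V (g(V) = 9 + 1 + V = 10 + V)
A(N) = 4*N**2 (A(N) = (2*N)*(2*N) = 4*N**2)
d = -199/511 (d = (-2312 + 1715)/(1389 + 4*6**2) = -597/(1389 + 4*36) = -597/(1389 + 144) = -597/1533 = -597*1/1533 = -199/511 ≈ -0.38943)
g(-7)/d = (10 - 7)/(-199/511) = 3*(-511/199) = -1533/199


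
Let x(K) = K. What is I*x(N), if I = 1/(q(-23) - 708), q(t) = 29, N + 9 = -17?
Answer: 26/679 ≈ 0.038292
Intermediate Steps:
N = -26 (N = -9 - 17 = -26)
I = -1/679 (I = 1/(29 - 708) = 1/(-679) = -1/679 ≈ -0.0014728)
I*x(N) = -1/679*(-26) = 26/679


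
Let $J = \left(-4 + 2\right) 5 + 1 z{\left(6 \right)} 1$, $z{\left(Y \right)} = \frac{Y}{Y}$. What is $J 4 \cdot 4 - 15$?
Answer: $-159$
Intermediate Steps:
$z{\left(Y \right)} = 1$
$J = -9$ ($J = \left(-4 + 2\right) 5 + 1 \cdot 1 \cdot 1 = \left(-2\right) 5 + 1 \cdot 1 = -10 + 1 = -9$)
$J 4 \cdot 4 - 15 = - 9 \cdot 4 \cdot 4 - 15 = \left(-9\right) 16 - 15 = -144 - 15 = -159$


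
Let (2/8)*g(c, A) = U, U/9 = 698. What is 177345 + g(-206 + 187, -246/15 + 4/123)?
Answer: 202473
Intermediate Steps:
U = 6282 (U = 9*698 = 6282)
g(c, A) = 25128 (g(c, A) = 4*6282 = 25128)
177345 + g(-206 + 187, -246/15 + 4/123) = 177345 + 25128 = 202473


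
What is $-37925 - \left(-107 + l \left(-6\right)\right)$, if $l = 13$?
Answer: $-37740$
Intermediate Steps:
$-37925 - \left(-107 + l \left(-6\right)\right) = -37925 - \left(-107 + 13 \left(-6\right)\right) = -37925 - \left(-107 - 78\right) = -37925 - -185 = -37925 + 185 = -37740$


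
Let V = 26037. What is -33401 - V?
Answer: -59438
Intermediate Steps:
-33401 - V = -33401 - 1*26037 = -33401 - 26037 = -59438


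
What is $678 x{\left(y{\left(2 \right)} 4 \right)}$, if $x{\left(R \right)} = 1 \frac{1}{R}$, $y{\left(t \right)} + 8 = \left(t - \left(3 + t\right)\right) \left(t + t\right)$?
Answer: $- \frac{339}{40} \approx -8.475$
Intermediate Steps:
$y{\left(t \right)} = -8 - 6 t$ ($y{\left(t \right)} = -8 + \left(t - \left(3 + t\right)\right) \left(t + t\right) = -8 - 3 \cdot 2 t = -8 - 6 t$)
$x{\left(R \right)} = \frac{1}{R}$
$678 x{\left(y{\left(2 \right)} 4 \right)} = \frac{678}{\left(-8 - 12\right) 4} = \frac{678}{\left(-20\right) 4} = \frac{678}{-80} = 678 \left(- \frac{1}{80}\right) = - \frac{339}{40}$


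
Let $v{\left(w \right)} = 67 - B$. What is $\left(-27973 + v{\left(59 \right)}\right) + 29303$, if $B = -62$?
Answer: $1459$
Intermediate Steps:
$v{\left(w \right)} = 129$ ($v{\left(w \right)} = 67 - -62 = 67 + 62 = 129$)
$\left(-27973 + v{\left(59 \right)}\right) + 29303 = \left(-27973 + 129\right) + 29303 = -27844 + 29303 = 1459$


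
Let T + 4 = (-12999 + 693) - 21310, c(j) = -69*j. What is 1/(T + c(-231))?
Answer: -1/17681 ≈ -5.6558e-5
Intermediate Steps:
T = -33620 (T = -4 + ((-12999 + 693) - 21310) = -4 + (-12306 - 21310) = -4 - 33616 = -33620)
1/(T + c(-231)) = 1/(-33620 - 69*(-231)) = 1/(-33620 + 15939) = 1/(-17681) = -1/17681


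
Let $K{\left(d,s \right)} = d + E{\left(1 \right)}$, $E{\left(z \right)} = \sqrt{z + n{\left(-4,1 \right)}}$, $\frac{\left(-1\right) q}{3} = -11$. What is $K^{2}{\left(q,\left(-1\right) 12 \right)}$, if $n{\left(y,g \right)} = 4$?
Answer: $\left(33 + \sqrt{5}\right)^{2} \approx 1241.6$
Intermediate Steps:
$q = 33$ ($q = \left(-3\right) \left(-11\right) = 33$)
$E{\left(z \right)} = \sqrt{4 + z}$ ($E{\left(z \right)} = \sqrt{z + 4} = \sqrt{4 + z}$)
$K{\left(d,s \right)} = d + \sqrt{5}$ ($K{\left(d,s \right)} = d + \sqrt{4 + 1} = d + \sqrt{5}$)
$K^{2}{\left(q,\left(-1\right) 12 \right)} = \left(33 + \sqrt{5}\right)^{2}$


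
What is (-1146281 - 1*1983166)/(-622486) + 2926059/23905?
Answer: 1896240193209/14880527830 ≈ 127.43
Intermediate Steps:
(-1146281 - 1*1983166)/(-622486) + 2926059/23905 = (-1146281 - 1983166)*(-1/622486) + 2926059*(1/23905) = -3129447*(-1/622486) + 2926059/23905 = 3129447/622486 + 2926059/23905 = 1896240193209/14880527830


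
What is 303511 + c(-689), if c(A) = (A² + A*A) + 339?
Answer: 1253292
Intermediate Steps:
c(A) = 339 + 2*A² (c(A) = (A² + A²) + 339 = 2*A² + 339 = 339 + 2*A²)
303511 + c(-689) = 303511 + (339 + 2*(-689)²) = 303511 + (339 + 2*474721) = 303511 + (339 + 949442) = 303511 + 949781 = 1253292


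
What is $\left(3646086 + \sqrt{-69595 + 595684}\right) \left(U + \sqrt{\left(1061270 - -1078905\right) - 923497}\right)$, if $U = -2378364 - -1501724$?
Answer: $- \left(876640 - \sqrt{1216678}\right) \left(3646086 + \sqrt{526089}\right) \approx -3.1929 \cdot 10^{12}$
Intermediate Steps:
$U = -876640$ ($U = -2378364 + 1501724 = -876640$)
$\left(3646086 + \sqrt{-69595 + 595684}\right) \left(U + \sqrt{\left(1061270 - -1078905\right) - 923497}\right) = \left(3646086 + \sqrt{-69595 + 595684}\right) \left(-876640 + \sqrt{\left(1061270 - -1078905\right) - 923497}\right) = \left(3646086 + \sqrt{526089}\right) \left(-876640 + \sqrt{\left(1061270 + 1078905\right) - 923497}\right) = \left(3646086 + \sqrt{526089}\right) \left(-876640 + \sqrt{2140175 - 923497}\right) = \left(3646086 + \sqrt{526089}\right) \left(-876640 + \sqrt{1216678}\right) = \left(-876640 + \sqrt{1216678}\right) \left(3646086 + \sqrt{526089}\right)$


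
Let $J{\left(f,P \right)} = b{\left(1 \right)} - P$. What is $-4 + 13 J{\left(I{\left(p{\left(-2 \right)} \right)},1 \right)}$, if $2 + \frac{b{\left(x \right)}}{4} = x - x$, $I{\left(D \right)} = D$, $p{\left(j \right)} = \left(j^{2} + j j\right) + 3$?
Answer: $-121$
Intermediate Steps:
$p{\left(j \right)} = 3 + 2 j^{2}$ ($p{\left(j \right)} = \left(j^{2} + j^{2}\right) + 3 = 2 j^{2} + 3 = 3 + 2 j^{2}$)
$b{\left(x \right)} = -8$ ($b{\left(x \right)} = -8 + 4 \left(x - x\right) = -8 + 4 \cdot 0 = -8 + 0 = -8$)
$J{\left(f,P \right)} = -8 - P$
$-4 + 13 J{\left(I{\left(p{\left(-2 \right)} \right)},1 \right)} = -4 + 13 \left(-8 - 1\right) = -4 + 13 \left(-9\right) = -4 - 117 = -121$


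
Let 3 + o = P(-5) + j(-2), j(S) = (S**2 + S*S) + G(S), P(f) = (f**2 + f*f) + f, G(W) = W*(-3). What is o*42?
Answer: 2352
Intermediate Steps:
G(W) = -3*W
P(f) = f + 2*f**2 (P(f) = (f**2 + f**2) + f = 2*f**2 + f = f + 2*f**2)
j(S) = -3*S + 2*S**2 (j(S) = (S**2 + S*S) - 3*S = (S**2 + S**2) - 3*S = 2*S**2 - 3*S = -3*S + 2*S**2)
o = 56 (o = -3 + (-5*(1 + 2*(-5)) - 2*(-3 + 2*(-2))) = -3 + (-5*(1 - 10) - 2*(-3 - 4)) = -3 + (-5*(-9) - 2*(-7)) = -3 + (45 + 14) = -3 + 59 = 56)
o*42 = 56*42 = 2352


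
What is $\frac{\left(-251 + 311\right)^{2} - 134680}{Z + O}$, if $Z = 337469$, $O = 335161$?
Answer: $- \frac{13108}{67263} \approx -0.19488$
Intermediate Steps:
$\frac{\left(-251 + 311\right)^{2} - 134680}{Z + O} = \frac{\left(-251 + 311\right)^{2} - 134680}{337469 + 335161} = \frac{60^{2} - 134680}{672630} = \left(3600 - 134680\right) \frac{1}{672630} = \left(-131080\right) \frac{1}{672630} = - \frac{13108}{67263}$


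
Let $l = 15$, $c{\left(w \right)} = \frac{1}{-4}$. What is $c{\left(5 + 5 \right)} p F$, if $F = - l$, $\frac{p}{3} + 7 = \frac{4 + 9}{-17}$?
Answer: $- \frac{1485}{17} \approx -87.353$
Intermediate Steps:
$c{\left(w \right)} = - \frac{1}{4}$
$p = - \frac{396}{17}$ ($p = -21 + 3 \frac{4 + 9}{-17} = -21 + 3 \cdot 13 \left(- \frac{1}{17}\right) = -21 + 3 \left(- \frac{13}{17}\right) = -21 - \frac{39}{17} = - \frac{396}{17} \approx -23.294$)
$F = -15$ ($F = \left(-1\right) 15 = -15$)
$c{\left(5 + 5 \right)} p F = \left(- \frac{1}{4}\right) \left(- \frac{396}{17}\right) \left(-15\right) = \frac{99}{17} \left(-15\right) = - \frac{1485}{17}$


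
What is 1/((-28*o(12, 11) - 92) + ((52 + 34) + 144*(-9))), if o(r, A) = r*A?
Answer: -1/4998 ≈ -0.00020008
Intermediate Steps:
o(r, A) = A*r
1/((-28*o(12, 11) - 92) + ((52 + 34) + 144*(-9))) = 1/((-308*12 - 92) + ((52 + 34) + 144*(-9))) = 1/((-28*132 - 92) + (86 - 1296)) = 1/((-3696 - 92) - 1210) = 1/(-3788 - 1210) = 1/(-4998) = -1/4998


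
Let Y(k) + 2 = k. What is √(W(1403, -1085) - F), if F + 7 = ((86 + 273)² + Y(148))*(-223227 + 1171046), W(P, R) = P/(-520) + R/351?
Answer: I*√669634352107313190/2340 ≈ 3.4971e+5*I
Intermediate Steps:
W(P, R) = -P/520 + R/351 (W(P, R) = P*(-1/520) + R*(1/351) = -P/520 + R/351)
Y(k) = -2 + k
F = 122294242106 (F = -7 + ((86 + 273)² + (-2 + 148))*(-223227 + 1171046) = -7 + (359² + 146)*947819 = -7 + (128881 + 146)*947819 = -7 + 129027*947819 = -7 + 122294242113 = 122294242106)
√(W(1403, -1085) - F) = √((-1/520*1403 + (1/351)*(-1085)) - 1*122294242106) = √((-1403/520 - 1085/351) - 122294242106) = √(-81281/14040 - 122294242106) = √(-1717011159249521/14040) = I*√669634352107313190/2340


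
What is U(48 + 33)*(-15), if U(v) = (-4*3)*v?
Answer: 14580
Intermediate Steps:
U(v) = -12*v
U(48 + 33)*(-15) = -12*(48 + 33)*(-15) = -12*81*(-15) = -972*(-15) = 14580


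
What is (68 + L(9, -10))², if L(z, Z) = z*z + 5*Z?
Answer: 9801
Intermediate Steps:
L(z, Z) = z² + 5*Z
(68 + L(9, -10))² = (68 + (9² + 5*(-10)))² = (68 + (81 - 50))² = (68 + 31)² = 99² = 9801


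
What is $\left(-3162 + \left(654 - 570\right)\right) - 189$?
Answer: $-3267$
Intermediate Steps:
$\left(-3162 + \left(654 - 570\right)\right) - 189 = \left(-3162 + 84\right) - 189 = -3078 - 189 = -3267$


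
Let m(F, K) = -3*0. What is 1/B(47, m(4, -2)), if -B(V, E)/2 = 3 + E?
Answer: -⅙ ≈ -0.16667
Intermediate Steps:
m(F, K) = 0
B(V, E) = -6 - 2*E (B(V, E) = -2*(3 + E) = -6 - 2*E)
1/B(47, m(4, -2)) = 1/(-6 - 2*0) = 1/(-6 + 0) = 1/(-6) = -⅙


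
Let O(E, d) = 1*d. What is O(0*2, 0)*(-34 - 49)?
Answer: 0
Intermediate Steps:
O(E, d) = d
O(0*2, 0)*(-34 - 49) = 0*(-34 - 49) = 0*(-83) = 0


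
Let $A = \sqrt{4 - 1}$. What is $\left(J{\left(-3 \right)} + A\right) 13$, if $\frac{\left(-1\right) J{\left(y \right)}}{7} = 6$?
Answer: $-546 + 13 \sqrt{3} \approx -523.48$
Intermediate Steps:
$A = \sqrt{3} \approx 1.732$
$J{\left(y \right)} = -42$ ($J{\left(y \right)} = \left(-7\right) 6 = -42$)
$\left(J{\left(-3 \right)} + A\right) 13 = \left(-42 + \sqrt{3}\right) 13 = -546 + 13 \sqrt{3}$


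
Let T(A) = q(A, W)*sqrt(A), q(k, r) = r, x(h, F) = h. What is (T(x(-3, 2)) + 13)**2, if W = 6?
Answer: 61 + 156*I*sqrt(3) ≈ 61.0 + 270.2*I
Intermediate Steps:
T(A) = 6*sqrt(A)
(T(x(-3, 2)) + 13)**2 = (6*sqrt(-3) + 13)**2 = (6*(I*sqrt(3)) + 13)**2 = (6*I*sqrt(3) + 13)**2 = (13 + 6*I*sqrt(3))**2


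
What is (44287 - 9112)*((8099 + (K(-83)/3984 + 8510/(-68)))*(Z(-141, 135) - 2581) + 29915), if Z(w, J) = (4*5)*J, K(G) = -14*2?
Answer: 11430555386425/332 ≈ 3.4429e+10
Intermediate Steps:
K(G) = -28
Z(w, J) = 20*J
(44287 - 9112)*((8099 + (K(-83)/3984 + 8510/(-68)))*(Z(-141, 135) - 2581) + 29915) = (44287 - 9112)*((8099 + (-28/3984 + 8510/(-68)))*(20*135 - 2581) + 29915) = 35175*((8099 + (-28*1/3984 + 8510*(-1/68)))*(2700 - 2581) + 29915) = 35175*((8099 + (-7/996 - 4255/34))*119 + 29915) = 35175*((8099 - 2119109/16932)*119 + 29915) = 35175*((135013159/16932)*119 + 29915) = 35175*(945092113/996 + 29915) = 35175*(974887453/996) = 11430555386425/332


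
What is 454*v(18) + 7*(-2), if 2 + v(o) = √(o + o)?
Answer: 1802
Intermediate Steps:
v(o) = -2 + √2*√o (v(o) = -2 + √(o + o) = -2 + √(2*o) = -2 + √2*√o)
454*v(18) + 7*(-2) = 454*(-2 + √2*√18) + 7*(-2) = 454*(-2 + √2*(3*√2)) - 14 = 454*(-2 + 6) - 14 = 454*4 - 14 = 1816 - 14 = 1802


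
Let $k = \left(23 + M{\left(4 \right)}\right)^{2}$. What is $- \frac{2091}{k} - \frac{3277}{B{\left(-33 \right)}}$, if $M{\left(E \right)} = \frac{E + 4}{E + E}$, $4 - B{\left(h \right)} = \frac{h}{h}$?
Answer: $- \frac{210425}{192} \approx -1096.0$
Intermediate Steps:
$B{\left(h \right)} = 3$ ($B{\left(h \right)} = 4 - \frac{h}{h} = 4 - 1 = 3$)
$M{\left(E \right)} = \frac{4 + E}{2 E}$
$k = 576$ ($k = \left(23 + \frac{4 + 4}{2 \cdot 4}\right)^{2} = \left(23 + \frac{1}{2} \cdot \frac{1}{4} \cdot 8\right)^{2} = \left(23 + 1\right)^{2} = 24^{2} = 576$)
$- \frac{2091}{k} - \frac{3277}{B{\left(-33 \right)}} = - \frac{2091}{576} - \frac{3277}{3} = \left(-2091\right) \frac{1}{576} - \frac{3277}{3} = - \frac{697}{192} - \frac{3277}{3} = - \frac{210425}{192}$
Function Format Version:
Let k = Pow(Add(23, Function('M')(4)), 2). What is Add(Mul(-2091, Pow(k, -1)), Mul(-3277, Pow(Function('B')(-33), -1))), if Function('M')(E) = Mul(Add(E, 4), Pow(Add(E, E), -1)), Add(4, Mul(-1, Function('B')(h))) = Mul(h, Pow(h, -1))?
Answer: Rational(-210425, 192) ≈ -1096.0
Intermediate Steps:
Function('B')(h) = 3 (Function('B')(h) = Add(4, Mul(-1, Mul(h, Pow(h, -1)))) = Add(4, Mul(-1, 1)) = Add(4, -1) = 3)
Function('M')(E) = Mul(Rational(1, 2), Pow(E, -1), Add(4, E)) (Function('M')(E) = Mul(Add(4, E), Pow(Mul(2, E), -1)) = Mul(Add(4, E), Mul(Rational(1, 2), Pow(E, -1))) = Mul(Rational(1, 2), Pow(E, -1), Add(4, E)))
k = 576 (k = Pow(Add(23, Mul(Rational(1, 2), Pow(4, -1), Add(4, 4))), 2) = Pow(Add(23, Mul(Rational(1, 2), Rational(1, 4), 8)), 2) = Pow(Add(23, 1), 2) = Pow(24, 2) = 576)
Add(Mul(-2091, Pow(k, -1)), Mul(-3277, Pow(Function('B')(-33), -1))) = Add(Mul(-2091, Pow(576, -1)), Mul(-3277, Pow(3, -1))) = Add(Mul(-2091, Rational(1, 576)), Mul(-3277, Rational(1, 3))) = Add(Rational(-697, 192), Rational(-3277, 3)) = Rational(-210425, 192)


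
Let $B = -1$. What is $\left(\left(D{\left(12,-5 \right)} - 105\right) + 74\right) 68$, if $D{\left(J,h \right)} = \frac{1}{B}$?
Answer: $-2176$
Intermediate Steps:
$D{\left(J,h \right)} = -1$ ($D{\left(J,h \right)} = \frac{1}{-1} = -1$)
$\left(\left(D{\left(12,-5 \right)} - 105\right) + 74\right) 68 = \left(\left(-1 - 105\right) + 74\right) 68 = \left(-106 + 74\right) 68 = \left(-32\right) 68 = -2176$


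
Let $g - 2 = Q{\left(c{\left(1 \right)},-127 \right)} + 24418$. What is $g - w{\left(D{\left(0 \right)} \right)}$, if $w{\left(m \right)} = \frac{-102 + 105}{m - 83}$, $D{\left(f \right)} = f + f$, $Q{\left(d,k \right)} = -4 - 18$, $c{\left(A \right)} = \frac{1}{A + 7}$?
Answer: $\frac{2025037}{83} \approx 24398.0$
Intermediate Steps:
$c{\left(A \right)} = \frac{1}{7 + A}$
$Q{\left(d,k \right)} = -22$
$D{\left(f \right)} = 2 f$
$g = 24398$ ($g = 2 + \left(-22 + 24418\right) = 2 + 24396 = 24398$)
$w{\left(m \right)} = \frac{3}{-83 + m}$
$g - w{\left(D{\left(0 \right)} \right)} = 24398 - \frac{3}{-83 + 2 \cdot 0} = 24398 - \frac{3}{-83 + 0} = 24398 - \frac{3}{-83} = 24398 - 3 \left(- \frac{1}{83}\right) = 24398 - - \frac{3}{83} = 24398 + \frac{3}{83} = \frac{2025037}{83}$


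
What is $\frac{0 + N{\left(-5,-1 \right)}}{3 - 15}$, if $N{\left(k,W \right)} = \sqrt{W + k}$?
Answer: $- \frac{i \sqrt{6}}{12} \approx - 0.20412 i$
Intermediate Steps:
$\frac{0 + N{\left(-5,-1 \right)}}{3 - 15} = \frac{0 + \sqrt{-1 - 5}}{3 - 15} = \frac{0 + \sqrt{-6}}{-12} = - \frac{0 + i \sqrt{6}}{12} = - \frac{i \sqrt{6}}{12}$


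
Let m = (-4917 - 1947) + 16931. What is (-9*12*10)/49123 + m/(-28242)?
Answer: -525022601/1387331766 ≈ -0.37844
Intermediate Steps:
m = 10067 (m = -6864 + 16931 = 10067)
(-9*12*10)/49123 + m/(-28242) = (-9*12*10)/49123 + 10067/(-28242) = -108*10*(1/49123) + 10067*(-1/28242) = -1080*1/49123 - 10067/28242 = -1080/49123 - 10067/28242 = -525022601/1387331766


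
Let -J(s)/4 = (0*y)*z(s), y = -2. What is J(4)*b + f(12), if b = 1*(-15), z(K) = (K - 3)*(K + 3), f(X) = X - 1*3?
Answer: 9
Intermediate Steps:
f(X) = -3 + X (f(X) = X - 3 = -3 + X)
z(K) = (-3 + K)*(3 + K)
J(s) = 0 (J(s) = -4*0*(-2)*(-9 + s²) = -0*(-9 + s²) = -4*0 = 0)
b = -15
J(4)*b + f(12) = 0*(-15) + (-3 + 12) = 0 + 9 = 9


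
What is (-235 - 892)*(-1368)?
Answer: 1541736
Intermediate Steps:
(-235 - 892)*(-1368) = -1127*(-1368) = 1541736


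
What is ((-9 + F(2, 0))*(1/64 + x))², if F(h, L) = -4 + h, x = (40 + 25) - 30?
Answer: 607671801/4096 ≈ 1.4836e+5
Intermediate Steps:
x = 35 (x = 65 - 30 = 35)
((-9 + F(2, 0))*(1/64 + x))² = ((-9 + (-4 + 2))*(1/64 + 35))² = ((-9 - 2)*(1/64 + 35))² = (-11*2241/64)² = (-24651/64)² = 607671801/4096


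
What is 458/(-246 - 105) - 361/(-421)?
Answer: -66107/147771 ≈ -0.44736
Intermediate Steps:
458/(-246 - 105) - 361/(-421) = 458/(-351) - 361*(-1/421) = 458*(-1/351) + 361/421 = -458/351 + 361/421 = -66107/147771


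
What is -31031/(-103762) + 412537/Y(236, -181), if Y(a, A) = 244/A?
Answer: -3873908823775/12658964 ≈ -3.0602e+5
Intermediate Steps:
-31031/(-103762) + 412537/Y(236, -181) = -31031/(-103762) + 412537/((244/(-181))) = -31031*(-1/103762) + 412537/((244*(-1/181))) = 31031/103762 + 412537/(-244/181) = 31031/103762 + 412537*(-181/244) = 31031/103762 - 74669197/244 = -3873908823775/12658964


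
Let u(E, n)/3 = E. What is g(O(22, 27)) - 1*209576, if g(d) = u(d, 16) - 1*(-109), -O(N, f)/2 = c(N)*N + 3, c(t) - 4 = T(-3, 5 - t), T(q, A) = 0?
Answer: -210013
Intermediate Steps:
u(E, n) = 3*E
c(t) = 4 (c(t) = 4 + 0 = 4)
O(N, f) = -6 - 8*N (O(N, f) = -2*(4*N + 3) = -2*(3 + 4*N) = -6 - 8*N)
g(d) = 109 + 3*d (g(d) = 3*d - 1*(-109) = 3*d + 109 = 109 + 3*d)
g(O(22, 27)) - 1*209576 = (109 + 3*(-6 - 8*22)) - 1*209576 = (109 + 3*(-6 - 176)) - 209576 = (109 + 3*(-182)) - 209576 = (109 - 546) - 209576 = -437 - 209576 = -210013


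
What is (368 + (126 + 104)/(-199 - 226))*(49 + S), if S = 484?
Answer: 16647722/85 ≈ 1.9586e+5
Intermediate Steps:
(368 + (126 + 104)/(-199 - 226))*(49 + S) = (368 + (126 + 104)/(-199 - 226))*(49 + 484) = (368 + 230/(-425))*533 = (368 + 230*(-1/425))*533 = (368 - 46/85)*533 = (31234/85)*533 = 16647722/85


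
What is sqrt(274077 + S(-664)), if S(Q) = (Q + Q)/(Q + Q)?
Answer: sqrt(274078) ≈ 523.52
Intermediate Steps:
S(Q) = 1 (S(Q) = (2*Q)/((2*Q)) = (2*Q)*(1/(2*Q)) = 1)
sqrt(274077 + S(-664)) = sqrt(274077 + 1) = sqrt(274078)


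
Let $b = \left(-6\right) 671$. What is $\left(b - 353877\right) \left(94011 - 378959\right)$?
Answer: $101983744044$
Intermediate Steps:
$b = -4026$
$\left(b - 353877\right) \left(94011 - 378959\right) = \left(-4026 - 353877\right) \left(94011 - 378959\right) = \left(-357903\right) \left(-284948\right) = 101983744044$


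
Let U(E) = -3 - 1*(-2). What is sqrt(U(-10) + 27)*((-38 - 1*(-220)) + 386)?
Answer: 568*sqrt(26) ≈ 2896.2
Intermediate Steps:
U(E) = -1 (U(E) = -3 + 2 = -1)
sqrt(U(-10) + 27)*((-38 - 1*(-220)) + 386) = sqrt(-1 + 27)*((-38 - 1*(-220)) + 386) = sqrt(26)*((-38 + 220) + 386) = sqrt(26)*(182 + 386) = sqrt(26)*568 = 568*sqrt(26)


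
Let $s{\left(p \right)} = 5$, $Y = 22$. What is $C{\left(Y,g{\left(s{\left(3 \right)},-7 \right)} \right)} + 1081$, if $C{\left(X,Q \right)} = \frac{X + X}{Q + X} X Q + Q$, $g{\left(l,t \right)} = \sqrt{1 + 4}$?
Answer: $\frac{512959}{479} + \frac{21775 \sqrt{5}}{479} \approx 1172.5$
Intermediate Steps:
$g{\left(l,t \right)} = \sqrt{5}$
$C{\left(X,Q \right)} = Q + \frac{2 Q X^{2}}{Q + X}$ ($C{\left(X,Q \right)} = \frac{2 X}{Q + X} X Q + Q = \frac{2 X^{2}}{Q + X} Q + Q = \frac{2 Q X^{2}}{Q + X} + Q = Q + \frac{2 Q X^{2}}{Q + X}$)
$C{\left(Y,g{\left(s{\left(3 \right)},-7 \right)} \right)} + 1081 = \frac{\sqrt{5} \left(\sqrt{5} + 22 + 2 \cdot 22^{2}\right)}{\sqrt{5} + 22} + 1081 = \frac{\sqrt{5} \left(\sqrt{5} + 22 + 2 \cdot 484\right)}{22 + \sqrt{5}} + 1081 = \frac{\sqrt{5} \left(\sqrt{5} + 22 + 968\right)}{22 + \sqrt{5}} + 1081 = \frac{\sqrt{5} \left(990 + \sqrt{5}\right)}{22 + \sqrt{5}} + 1081 = 1081 + \frac{\sqrt{5} \left(990 + \sqrt{5}\right)}{22 + \sqrt{5}}$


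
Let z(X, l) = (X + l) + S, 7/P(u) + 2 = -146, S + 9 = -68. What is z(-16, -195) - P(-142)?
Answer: -42617/148 ≈ -287.95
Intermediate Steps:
S = -77 (S = -9 - 68 = -77)
P(u) = -7/148 (P(u) = 7/(-2 - 146) = 7/(-148) = 7*(-1/148) = -7/148)
z(X, l) = -77 + X + l (z(X, l) = (X + l) - 77 = -77 + X + l)
z(-16, -195) - P(-142) = (-77 - 16 - 195) - 1*(-7/148) = -288 + 7/148 = -42617/148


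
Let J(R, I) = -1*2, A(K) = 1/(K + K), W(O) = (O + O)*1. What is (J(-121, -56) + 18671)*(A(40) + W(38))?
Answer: 113526189/80 ≈ 1.4191e+6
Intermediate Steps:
W(O) = 2*O (W(O) = (2*O)*1 = 2*O)
A(K) = 1/(2*K)
J(R, I) = -2
(J(-121, -56) + 18671)*(A(40) + W(38)) = (-2 + 18671)*((½)/40 + 2*38) = 18669*((½)*(1/40) + 76) = 18669*(1/80 + 76) = 18669*(6081/80) = 113526189/80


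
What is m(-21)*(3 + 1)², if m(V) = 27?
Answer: 432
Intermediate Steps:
m(-21)*(3 + 1)² = 27*(3 + 1)² = 27*4² = 27*16 = 432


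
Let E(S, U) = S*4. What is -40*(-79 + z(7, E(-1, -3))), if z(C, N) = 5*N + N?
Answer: 4120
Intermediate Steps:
E(S, U) = 4*S
z(C, N) = 6*N
-40*(-79 + z(7, E(-1, -3))) = -40*(-79 + 6*(4*(-1))) = -40*(-79 + 6*(-4)) = -40*(-79 - 24) = -40*(-103) = 4120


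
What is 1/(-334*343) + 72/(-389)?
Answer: -8248853/44564618 ≈ -0.18510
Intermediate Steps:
1/(-334*343) + 72/(-389) = -1/334*1/343 + 72*(-1/389) = -1/114562 - 72/389 = -8248853/44564618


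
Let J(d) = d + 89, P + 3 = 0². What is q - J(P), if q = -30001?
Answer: -30087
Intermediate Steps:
P = -3 (P = -3 + 0² = -3 + 0 = -3)
J(d) = 89 + d
q - J(P) = -30001 - (89 - 3) = -30001 - 1*86 = -30001 - 86 = -30087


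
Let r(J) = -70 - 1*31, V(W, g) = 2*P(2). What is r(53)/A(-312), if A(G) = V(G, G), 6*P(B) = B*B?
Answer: -303/4 ≈ -75.750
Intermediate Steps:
P(B) = B²/6 (P(B) = (B*B)/6 = B²/6)
V(W, g) = 4/3 (V(W, g) = 2*((⅙)*2²) = 2*((⅙)*4) = 2*(⅔) = 4/3)
A(G) = 4/3
r(J) = -101 (r(J) = -70 - 31 = -101)
r(53)/A(-312) = -101/4/3 = -101*¾ = -303/4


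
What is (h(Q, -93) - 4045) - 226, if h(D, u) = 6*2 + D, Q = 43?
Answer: -4216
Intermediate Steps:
h(D, u) = 12 + D
(h(Q, -93) - 4045) - 226 = ((12 + 43) - 4045) - 226 = (55 - 4045) - 226 = -3990 - 226 = -4216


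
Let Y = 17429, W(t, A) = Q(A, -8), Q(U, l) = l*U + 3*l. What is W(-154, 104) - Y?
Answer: -18285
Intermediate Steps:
Q(U, l) = 3*l + U*l (Q(U, l) = U*l + 3*l = 3*l + U*l)
W(t, A) = -24 - 8*A (W(t, A) = -8*(3 + A) = -24 - 8*A)
W(-154, 104) - Y = (-24 - 8*104) - 1*17429 = (-24 - 832) - 17429 = -856 - 17429 = -18285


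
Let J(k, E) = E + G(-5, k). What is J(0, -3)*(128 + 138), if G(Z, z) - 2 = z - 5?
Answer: -1596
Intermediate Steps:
G(Z, z) = -3 + z (G(Z, z) = 2 + (z - 5) = 2 + (-5 + z) = -3 + z)
J(k, E) = -3 + E + k (J(k, E) = E + (-3 + k) = -3 + E + k)
J(0, -3)*(128 + 138) = (-3 - 3 + 0)*(128 + 138) = -6*266 = -1596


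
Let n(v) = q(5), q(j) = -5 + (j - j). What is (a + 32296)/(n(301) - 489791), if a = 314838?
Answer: -173567/244898 ≈ -0.70873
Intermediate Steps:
q(j) = -5 (q(j) = -5 + 0 = -5)
n(v) = -5
(a + 32296)/(n(301) - 489791) = (314838 + 32296)/(-5 - 489791) = 347134/(-489796) = 347134*(-1/489796) = -173567/244898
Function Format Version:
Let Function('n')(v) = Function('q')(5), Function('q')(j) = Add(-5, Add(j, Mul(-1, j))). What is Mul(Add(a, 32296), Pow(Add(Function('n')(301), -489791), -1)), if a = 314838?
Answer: Rational(-173567, 244898) ≈ -0.70873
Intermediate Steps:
Function('q')(j) = -5 (Function('q')(j) = Add(-5, 0) = -5)
Function('n')(v) = -5
Mul(Add(a, 32296), Pow(Add(Function('n')(301), -489791), -1)) = Mul(Add(314838, 32296), Pow(Add(-5, -489791), -1)) = Mul(347134, Pow(-489796, -1)) = Mul(347134, Rational(-1, 489796)) = Rational(-173567, 244898)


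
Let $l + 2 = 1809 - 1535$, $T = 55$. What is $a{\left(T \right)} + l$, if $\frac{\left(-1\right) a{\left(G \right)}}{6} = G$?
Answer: $-58$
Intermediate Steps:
$a{\left(G \right)} = - 6 G$
$l = 272$ ($l = -2 + \left(1809 - 1535\right) = -2 + 274 = 272$)
$a{\left(T \right)} + l = \left(-6\right) 55 + 272 = -330 + 272 = -58$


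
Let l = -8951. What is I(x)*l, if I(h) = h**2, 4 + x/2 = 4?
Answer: 0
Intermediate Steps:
x = 0 (x = -8 + 2*4 = -8 + 8 = 0)
I(x)*l = 0**2*(-8951) = 0*(-8951) = 0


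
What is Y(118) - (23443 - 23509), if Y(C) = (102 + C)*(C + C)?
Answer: 51986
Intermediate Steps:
Y(C) = 2*C*(102 + C) (Y(C) = (102 + C)*(2*C) = 2*C*(102 + C))
Y(118) - (23443 - 23509) = 2*118*(102 + 118) - (23443 - 23509) = 2*118*220 - 1*(-66) = 51920 + 66 = 51986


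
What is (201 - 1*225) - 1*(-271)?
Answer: 247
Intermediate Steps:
(201 - 1*225) - 1*(-271) = (201 - 225) + 271 = -24 + 271 = 247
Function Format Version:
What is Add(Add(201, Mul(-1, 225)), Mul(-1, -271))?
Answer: 247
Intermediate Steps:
Add(Add(201, Mul(-1, 225)), Mul(-1, -271)) = Add(Add(201, -225), 271) = Add(-24, 271) = 247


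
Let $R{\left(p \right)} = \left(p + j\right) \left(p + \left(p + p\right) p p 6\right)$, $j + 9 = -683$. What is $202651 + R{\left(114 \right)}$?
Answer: $-10275852425$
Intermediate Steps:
$j = -692$ ($j = -9 - 683 = -692$)
$R{\left(p \right)} = \left(-692 + p\right) \left(p + 12 p^{3}\right)$ ($R{\left(p \right)} = \left(p - 692\right) \left(p + \left(p + p\right) p p 6\right) = \left(-692 + p\right) \left(p + 2 p p^{2} \cdot 6\right) = \left(-692 + p\right) \left(p + 2 p 6 p^{2}\right) = \left(-692 + p\right) \left(p + 12 p^{3}\right)$)
$202651 + R{\left(114 \right)} = 202651 + 114 \left(-692 + 114 - 8304 \cdot 114^{2} + 12 \cdot 114^{3}\right) = 202651 + 114 \left(-692 + 114 - 107918784 + 12 \cdot 1481544\right) = 202651 + 114 \left(-692 + 114 - 107918784 + 17778528\right) = 202651 + 114 \left(-90140834\right) = 202651 - 10276055076 = -10275852425$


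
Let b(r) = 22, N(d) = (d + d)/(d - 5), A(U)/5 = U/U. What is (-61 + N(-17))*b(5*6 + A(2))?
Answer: -1308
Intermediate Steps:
A(U) = 5 (A(U) = 5*(U/U) = 5*1 = 5)
N(d) = 2*d/(-5 + d) (N(d) = (2*d)/(-5 + d) = 2*d/(-5 + d))
(-61 + N(-17))*b(5*6 + A(2)) = (-61 + 2*(-17)/(-5 - 17))*22 = (-61 + 2*(-17)/(-22))*22 = (-61 + 2*(-17)*(-1/22))*22 = (-61 + 17/11)*22 = -654/11*22 = -1308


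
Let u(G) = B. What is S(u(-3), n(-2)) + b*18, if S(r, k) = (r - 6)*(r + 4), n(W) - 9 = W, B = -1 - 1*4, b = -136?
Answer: -2437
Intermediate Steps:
B = -5 (B = -1 - 4 = -5)
u(G) = -5
n(W) = 9 + W
S(r, k) = (-6 + r)*(4 + r)
S(u(-3), n(-2)) + b*18 = (-24 + (-5)**2 - 2*(-5)) - 136*18 = (-24 + 25 + 10) - 2448 = 11 - 2448 = -2437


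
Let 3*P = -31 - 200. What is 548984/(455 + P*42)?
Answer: -548984/2779 ≈ -197.55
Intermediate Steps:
P = -77 (P = (-31 - 200)/3 = (1/3)*(-231) = -77)
548984/(455 + P*42) = 548984/(455 - 77*42) = 548984/(455 - 3234) = 548984/(-2779) = 548984*(-1/2779) = -548984/2779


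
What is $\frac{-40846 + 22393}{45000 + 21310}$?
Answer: $- \frac{18453}{66310} \approx -0.27828$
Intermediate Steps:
$\frac{-40846 + 22393}{45000 + 21310} = - \frac{18453}{66310}$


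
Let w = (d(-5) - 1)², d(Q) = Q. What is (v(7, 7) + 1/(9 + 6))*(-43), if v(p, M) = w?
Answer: -23263/15 ≈ -1550.9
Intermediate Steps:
w = 36 (w = (-5 - 1)² = (-6)² = 36)
v(p, M) = 36
(v(7, 7) + 1/(9 + 6))*(-43) = (36 + 1/(9 + 6))*(-43) = (36 + 1/15)*(-43) = (541/15)*(-43) = -23263/15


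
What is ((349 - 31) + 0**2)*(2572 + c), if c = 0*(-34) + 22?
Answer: 824892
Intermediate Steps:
c = 22 (c = 0 + 22 = 22)
((349 - 31) + 0**2)*(2572 + c) = ((349 - 31) + 0**2)*(2572 + 22) = (318 + 0)*2594 = 318*2594 = 824892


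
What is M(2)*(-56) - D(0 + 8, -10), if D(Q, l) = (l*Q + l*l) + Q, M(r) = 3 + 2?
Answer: -308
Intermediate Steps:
M(r) = 5
D(Q, l) = Q + l² + Q*l (D(Q, l) = (Q*l + l²) + Q = (l² + Q*l) + Q = Q + l² + Q*l)
M(2)*(-56) - D(0 + 8, -10) = 5*(-56) - ((0 + 8) + (-10)² + (0 + 8)*(-10)) = -280 - (8 + 100 + 8*(-10)) = -280 - (8 + 100 - 80) = -280 - 1*28 = -280 - 28 = -308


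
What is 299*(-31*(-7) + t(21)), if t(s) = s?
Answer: 71162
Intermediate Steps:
299*(-31*(-7) + t(21)) = 299*(-31*(-7) + 21) = 299*(217 + 21) = 299*238 = 71162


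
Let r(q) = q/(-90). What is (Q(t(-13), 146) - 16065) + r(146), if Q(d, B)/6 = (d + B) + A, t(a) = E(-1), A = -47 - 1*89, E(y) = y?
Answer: -720568/45 ≈ -16013.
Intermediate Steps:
A = -136 (A = -47 - 89 = -136)
t(a) = -1
Q(d, B) = -816 + 6*B + 6*d (Q(d, B) = 6*((d + B) - 136) = 6*((B + d) - 136) = 6*(-136 + B + d) = -816 + 6*B + 6*d)
r(q) = -q/90 (r(q) = q*(-1/90) = -q/90)
(Q(t(-13), 146) - 16065) + r(146) = ((-816 + 6*146 + 6*(-1)) - 16065) - 1/90*146 = ((-816 + 876 - 6) - 16065) - 73/45 = (54 - 16065) - 73/45 = -16011 - 73/45 = -720568/45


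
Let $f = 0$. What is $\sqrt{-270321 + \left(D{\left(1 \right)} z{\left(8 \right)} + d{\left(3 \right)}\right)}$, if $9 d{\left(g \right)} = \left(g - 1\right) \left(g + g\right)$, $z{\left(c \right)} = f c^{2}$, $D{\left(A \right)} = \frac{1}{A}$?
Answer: $\frac{i \sqrt{2432877}}{3} \approx 519.92 i$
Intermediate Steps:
$z{\left(c \right)} = 0$ ($z{\left(c \right)} = 0 c^{2} = 0$)
$d{\left(g \right)} = \frac{2 g \left(-1 + g\right)}{9}$ ($d{\left(g \right)} = \frac{\left(g - 1\right) \left(g + g\right)}{9} = \frac{\left(-1 + g\right) 2 g}{9} = \frac{2 g \left(-1 + g\right)}{9}$)
$\sqrt{-270321 + \left(D{\left(1 \right)} z{\left(8 \right)} + d{\left(3 \right)}\right)} = \sqrt{-270321 + \left(1^{-1} \cdot 0 + \frac{2}{9} \cdot 3 \left(-1 + 3\right)\right)} = \sqrt{-270321 + \left(1 \cdot 0 + \frac{2}{9} \cdot 3 \cdot 2\right)} = \sqrt{-270321 + \left(0 + \frac{4}{3}\right)} = \sqrt{-270321 + \frac{4}{3}} = \sqrt{- \frac{810959}{3}} = \frac{i \sqrt{2432877}}{3}$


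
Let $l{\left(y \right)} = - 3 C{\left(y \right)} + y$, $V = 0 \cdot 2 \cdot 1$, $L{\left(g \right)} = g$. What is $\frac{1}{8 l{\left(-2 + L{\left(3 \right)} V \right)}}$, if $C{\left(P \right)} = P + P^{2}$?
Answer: $- \frac{1}{64} \approx -0.015625$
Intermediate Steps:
$V = 0$ ($V = 0 \cdot 1 = 0$)
$l{\left(y \right)} = y - 3 y \left(1 + y\right)$ ($l{\left(y \right)} = - 3 y \left(1 + y\right) + y = y - 3 y \left(1 + y\right)$)
$\frac{1}{8 l{\left(-2 + L{\left(3 \right)} V \right)}} = \frac{1}{8 \left(-2 + 3 \cdot 0\right) \left(-2 - 3 \left(-2 + 3 \cdot 0\right)\right)} = \frac{1}{8 \left(-2 + 0\right) \left(-2 - 3 \left(-2 + 0\right)\right)} = \frac{1}{8 \left(- 2 \left(-2 - -6\right)\right)} = \frac{1}{8 \left(- 2 \left(-2 + 6\right)\right)} = \frac{1}{8 \left(\left(-2\right) 4\right)} = \frac{1}{8 \left(-8\right)} = \frac{1}{-64} = - \frac{1}{64}$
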